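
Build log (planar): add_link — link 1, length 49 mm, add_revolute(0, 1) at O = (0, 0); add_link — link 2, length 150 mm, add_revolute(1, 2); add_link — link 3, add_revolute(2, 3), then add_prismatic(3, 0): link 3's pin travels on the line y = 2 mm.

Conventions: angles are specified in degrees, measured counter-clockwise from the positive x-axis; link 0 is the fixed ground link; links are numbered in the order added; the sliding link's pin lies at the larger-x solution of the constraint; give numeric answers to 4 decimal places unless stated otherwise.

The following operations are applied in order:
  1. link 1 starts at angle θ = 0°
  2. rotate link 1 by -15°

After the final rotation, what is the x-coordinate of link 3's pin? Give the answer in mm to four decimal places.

geometry: r = 49 mm, L = 150 mm, e = 2 mm; θ starts at 0°
rotate link 1 by -15°: θ ← 0° -15° = -15°
crank pin P = (r cos θ, r sin θ) = (47.330365, -12.682133)
h = r sin θ − e = -12.682133 − 2 = -14.682133
x = r cos θ + √(L² − h²) = 47.330365 + 149.279721 = 196.610086

196.6101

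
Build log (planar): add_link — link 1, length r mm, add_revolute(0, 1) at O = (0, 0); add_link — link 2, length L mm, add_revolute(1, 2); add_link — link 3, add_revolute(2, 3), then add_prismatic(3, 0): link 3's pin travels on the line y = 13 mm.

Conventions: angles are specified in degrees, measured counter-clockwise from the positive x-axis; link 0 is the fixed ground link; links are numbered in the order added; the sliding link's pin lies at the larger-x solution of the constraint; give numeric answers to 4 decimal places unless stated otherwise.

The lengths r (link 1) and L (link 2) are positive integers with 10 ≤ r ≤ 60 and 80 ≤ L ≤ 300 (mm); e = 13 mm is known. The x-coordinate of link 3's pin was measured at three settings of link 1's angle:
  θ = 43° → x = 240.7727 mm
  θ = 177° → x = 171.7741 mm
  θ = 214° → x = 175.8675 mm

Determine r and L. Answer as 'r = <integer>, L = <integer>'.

constraint per measurement: (x − r cos θ)² + (r sin θ − e)² = L²
subtracting the θ₁ and θ₂ equations cancels the r² and L² terms:
r = (x₁² − x₂²) / (2[(x₁cos θ₁ + e sin θ₁) − (x₂cos θ₂ + e sin θ₂)]) = 40.0000 → r = 40
L² = (x₁ − r cos θ₁)² + (r sin θ₁ − e)² = 44944.0143 → L = 212.0000 → L = 212
check at θ₃=214°: x = 175.8675 (printed 175.8675) ✓

r = 40, L = 212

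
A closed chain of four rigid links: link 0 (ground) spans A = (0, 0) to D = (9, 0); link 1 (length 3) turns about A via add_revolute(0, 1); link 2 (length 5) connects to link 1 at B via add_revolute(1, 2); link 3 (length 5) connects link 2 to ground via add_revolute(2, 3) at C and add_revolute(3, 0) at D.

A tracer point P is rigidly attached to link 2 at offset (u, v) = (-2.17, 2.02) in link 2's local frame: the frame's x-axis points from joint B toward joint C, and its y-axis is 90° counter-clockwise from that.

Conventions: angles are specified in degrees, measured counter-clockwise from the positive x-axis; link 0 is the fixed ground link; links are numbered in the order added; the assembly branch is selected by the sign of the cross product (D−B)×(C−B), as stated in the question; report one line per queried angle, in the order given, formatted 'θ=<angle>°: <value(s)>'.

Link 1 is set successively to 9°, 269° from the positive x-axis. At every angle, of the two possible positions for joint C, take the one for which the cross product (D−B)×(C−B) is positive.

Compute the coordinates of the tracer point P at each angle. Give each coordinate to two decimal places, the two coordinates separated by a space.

A=(0,0), D=(9.00,0)
θ=9°: B = A + 3.00·(cos9°, sin9°) = (2.9631, 0.4693)
θ=9°: |BD| = 6.0551
θ=9°: circle(B,5.00) ∩ circle(D,5.00): a=3.0276, h=3.9792
θ=9°:   candidates: C₊=(6.2899,4.2019) cross=24.094; C₋=(5.6731,-3.7325) cross=-24.094
θ=9°:   branch + wants cross > 0 → take C=(6.2899,4.2019) (cross=24.094)
θ=9°: ex = (C−B)/|BC| = (0.6654,0.7465); ey = (-0.7465,0.6654)
θ=9°: P = B + -2.17·ex + 2.02·ey = (0.0113,0.1934)
θ=269°: B = A + 3.00·(cos269°, sin269°) = (-0.0524, -2.9995)
θ=269°: |BD| = 9.5364
θ=269°: circle(B,5.00) ∩ circle(D,5.00): a=4.7682, h=1.5048
θ=269°:   candidates: C₊=(4.0005,-0.0714) cross=14.350; C₋=(4.9471,-2.9282) cross=-14.350
θ=269°:   branch + wants cross > 0 → take C=(4.0005,-0.0714) (cross=14.350)
θ=269°: ex = (C−B)/|BC| = (0.8106,0.5856); ey = (-0.5856,0.8106)
θ=269°: P = B + -2.17·ex + 2.02·ey = (-2.9943,-2.6330)

θ=9°: 0.01 0.19
θ=269°: -2.99 -2.63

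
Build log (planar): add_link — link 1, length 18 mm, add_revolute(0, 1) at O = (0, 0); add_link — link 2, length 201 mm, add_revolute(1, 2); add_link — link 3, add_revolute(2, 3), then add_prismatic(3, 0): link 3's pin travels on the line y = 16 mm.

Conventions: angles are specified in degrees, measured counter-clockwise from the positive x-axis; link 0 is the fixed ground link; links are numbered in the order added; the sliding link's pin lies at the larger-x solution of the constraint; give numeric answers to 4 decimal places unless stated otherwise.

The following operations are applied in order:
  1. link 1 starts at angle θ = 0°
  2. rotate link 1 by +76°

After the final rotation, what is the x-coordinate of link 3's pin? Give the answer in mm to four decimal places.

geometry: r = 18 mm, L = 201 mm, e = 16 mm; θ starts at 0°
rotate link 1 by +76°: θ ← 0° +76° = 76°
crank pin P = (r cos θ, r sin θ) = (4.354594, 17.465323)
h = r sin θ − e = 17.465323 − 16 = 1.465323
x = r cos θ + √(L² − h²) = 4.354594 + 200.994659 = 205.349253

205.3493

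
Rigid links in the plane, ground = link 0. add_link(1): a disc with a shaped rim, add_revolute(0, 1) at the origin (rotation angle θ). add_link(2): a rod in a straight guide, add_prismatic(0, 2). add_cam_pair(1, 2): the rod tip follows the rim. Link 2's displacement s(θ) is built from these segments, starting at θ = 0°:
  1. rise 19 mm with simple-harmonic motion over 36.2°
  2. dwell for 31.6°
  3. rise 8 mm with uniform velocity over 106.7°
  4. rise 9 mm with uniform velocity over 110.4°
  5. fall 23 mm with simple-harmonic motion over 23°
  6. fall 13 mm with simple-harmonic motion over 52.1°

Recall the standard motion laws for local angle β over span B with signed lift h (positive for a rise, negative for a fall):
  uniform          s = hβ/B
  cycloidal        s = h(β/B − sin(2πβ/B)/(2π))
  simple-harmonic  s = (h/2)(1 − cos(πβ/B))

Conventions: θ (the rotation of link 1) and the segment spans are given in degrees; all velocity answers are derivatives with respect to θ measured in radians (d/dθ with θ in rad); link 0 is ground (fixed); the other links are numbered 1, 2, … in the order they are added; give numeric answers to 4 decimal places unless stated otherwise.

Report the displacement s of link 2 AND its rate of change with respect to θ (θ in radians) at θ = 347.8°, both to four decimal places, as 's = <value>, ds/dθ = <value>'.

segment 1 (0° to 36.2°, simple-harmonic, h = 19) is passed completely: s = 0.0000 + (19) = 19.0000
segment 2 (36.2° to 67.8°, dwell): s unchanged at 19.0000
segment 3 (67.8° to 174.5°, uniform, h = 8) is passed completely: s = 19.0000 + (8) = 27.0000
segment 4 (174.5° to 284.9°, uniform, h = 9) is passed completely: s = 27.0000 + (9) = 36.0000
segment 5 (284.9° to 307.9°, simple-harmonic, h = -23) is passed completely: s = 36.0000 + (-23) = 13.0000
θ = 347.8° falls in segment 6 (307.9° to 360°, simple-harmonic, h = -13): β = 347.8 − 307.9 = 39.9°, B = 52.1°; Δs = -13/2·(1 − cos(π·0.7658)) = -11.3191; s = 13.0000 − 11.3191 = 1.6809
velocity in seg [307.9°–360°] (simple-harmonic), θ in radians: β = 39.9° = 0.6964 rad, B = 52.1° = 0.9093 rad; ds/dθ = (πh/(2B)) sin(πβ/B) = (π·(-13)/(2·0.9093)) sin(π·0.7658) = -15.070097 mm/rad

s = 1.6809, ds/dθ = -15.0701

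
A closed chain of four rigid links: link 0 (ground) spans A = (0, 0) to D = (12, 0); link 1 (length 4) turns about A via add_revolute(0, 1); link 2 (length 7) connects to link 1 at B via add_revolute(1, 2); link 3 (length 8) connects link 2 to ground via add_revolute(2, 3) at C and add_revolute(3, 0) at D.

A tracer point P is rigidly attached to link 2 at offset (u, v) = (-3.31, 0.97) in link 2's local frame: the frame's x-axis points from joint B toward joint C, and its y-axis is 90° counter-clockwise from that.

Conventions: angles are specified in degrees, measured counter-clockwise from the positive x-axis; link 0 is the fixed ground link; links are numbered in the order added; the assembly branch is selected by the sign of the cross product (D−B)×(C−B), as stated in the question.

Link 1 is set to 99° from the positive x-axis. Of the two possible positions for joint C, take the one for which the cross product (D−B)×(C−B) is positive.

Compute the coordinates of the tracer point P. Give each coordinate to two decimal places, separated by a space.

A=(0,0), D=(12.00,0)
B = A + 4.00·(cos99°, sin99°) = (-0.6257, 3.9508)
|BD| = 13.2294
circle(B,7.00) ∩ circle(D,8.00): a=6.0478, h=3.5248
  candidates: C₊=(6.1987,5.5086) cross=46.631; C₋=(4.0935,-1.2193) cross=-46.631
  branch + wants cross > 0 → take C=(6.1987,5.5086) (cross=46.631)
ex = (C−B)/|BC| = (0.9749,0.2226); ey = (-0.2226,0.9749)
P = B + -3.31·ex + 0.97·ey = (-4.0686,4.1598)

-4.07 4.16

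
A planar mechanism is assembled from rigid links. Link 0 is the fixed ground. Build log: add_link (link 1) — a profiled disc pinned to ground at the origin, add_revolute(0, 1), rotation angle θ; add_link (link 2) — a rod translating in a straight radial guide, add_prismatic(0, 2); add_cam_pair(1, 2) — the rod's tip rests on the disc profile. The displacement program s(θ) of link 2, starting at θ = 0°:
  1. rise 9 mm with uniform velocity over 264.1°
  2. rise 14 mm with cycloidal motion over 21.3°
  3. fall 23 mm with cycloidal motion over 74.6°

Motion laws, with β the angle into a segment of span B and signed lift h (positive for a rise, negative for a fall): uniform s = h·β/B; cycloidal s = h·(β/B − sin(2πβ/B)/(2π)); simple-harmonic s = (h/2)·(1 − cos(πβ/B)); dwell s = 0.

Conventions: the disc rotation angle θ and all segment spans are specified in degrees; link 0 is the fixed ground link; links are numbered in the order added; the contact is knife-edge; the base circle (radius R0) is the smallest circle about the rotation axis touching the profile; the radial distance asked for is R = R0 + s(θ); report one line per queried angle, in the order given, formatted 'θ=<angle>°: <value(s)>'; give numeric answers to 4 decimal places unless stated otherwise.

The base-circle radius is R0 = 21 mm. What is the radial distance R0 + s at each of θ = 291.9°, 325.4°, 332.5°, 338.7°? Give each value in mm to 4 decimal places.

seg 1 [0°–264.1°] uniform, h=9: full span → s += 9 → s = 9.0000
seg 2 [264.1°–285.4°] cycloidal, h=14: full span → s += 14 → s = 23.0000
seg 3 [285.4°–360°] cycloidal, h=-23: θ=291.9° here. β=6.5, B=74.6. -23·(0.0871 − sin(2π·0.0871)/(2π)) = -0.0986 → s = 22.9014
seg 3 [285.4°–360°] cycloidal, h=-23: θ=325.4° here. β=40, B=74.6. -23·(0.5362 − sin(2π·0.5362)/(2π)) = -13.1577 → s = 9.8423
seg 3 [285.4°–360°] cycloidal, h=-23: θ=332.5° here. β=47.1, B=74.6. -23·(0.6314 − sin(2π·0.6314)/(2π)) = -17.2113 → s = 5.7887
seg 3 [285.4°–360°] cycloidal, h=-23: θ=338.7° here. β=53.3, B=74.6. -23·(0.7145 − sin(2π·0.7145)/(2π)) = -20.0027 → s = 2.9973
θ=291.9°: R = R0 + s = 21 + 22.9014 = 43.9014
θ=325.4°: R = R0 + s = 21 + 9.8423 = 30.8423
θ=332.5°: R = R0 + s = 21 + 5.7887 = 26.7887
θ=338.7°: R = R0 + s = 21 + 2.9973 = 23.9973

θ=291.9°: 43.9014
θ=325.4°: 30.8423
θ=332.5°: 26.7887
θ=338.7°: 23.9973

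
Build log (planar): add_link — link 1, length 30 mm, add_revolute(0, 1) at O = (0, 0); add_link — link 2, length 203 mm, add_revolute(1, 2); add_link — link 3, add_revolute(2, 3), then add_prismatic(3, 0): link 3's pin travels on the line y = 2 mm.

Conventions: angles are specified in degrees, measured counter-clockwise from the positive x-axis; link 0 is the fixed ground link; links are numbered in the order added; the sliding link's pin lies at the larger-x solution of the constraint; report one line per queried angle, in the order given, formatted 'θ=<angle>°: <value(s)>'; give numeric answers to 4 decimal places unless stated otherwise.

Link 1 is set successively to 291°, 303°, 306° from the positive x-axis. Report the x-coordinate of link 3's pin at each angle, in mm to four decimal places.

geometry: r = 30 mm, L = 203 mm, e = 2 mm
θ=291°: crank pin P = (r cos θ, r sin θ) = (10.751038, -28.007413)
θ=291°: h = r sin θ − e = -28.007413 − 2 = -30.007413
θ=291°: x = r cos θ + √(L² − h²) = 10.751038 + 200.769906 = 211.520945
θ=303°: crank pin P = (r cos θ, r sin θ) = (16.339171, -25.160117)
θ=303°: h = r sin θ − e = -25.160117 − 2 = -27.160117
θ=303°: x = r cos θ + √(L² − h²) = 16.339171 + 201.174869 = 217.514040
θ=306°: crank pin P = (r cos θ, r sin θ) = (17.633558, -24.270510)
θ=306°: h = r sin θ − e = -24.270510 − 2 = -26.270510
θ=306°: x = r cos θ + √(L² − h²) = 17.633558 + 201.292971 = 218.926529

θ=291°: 211.5209
θ=303°: 217.5140
θ=306°: 218.9265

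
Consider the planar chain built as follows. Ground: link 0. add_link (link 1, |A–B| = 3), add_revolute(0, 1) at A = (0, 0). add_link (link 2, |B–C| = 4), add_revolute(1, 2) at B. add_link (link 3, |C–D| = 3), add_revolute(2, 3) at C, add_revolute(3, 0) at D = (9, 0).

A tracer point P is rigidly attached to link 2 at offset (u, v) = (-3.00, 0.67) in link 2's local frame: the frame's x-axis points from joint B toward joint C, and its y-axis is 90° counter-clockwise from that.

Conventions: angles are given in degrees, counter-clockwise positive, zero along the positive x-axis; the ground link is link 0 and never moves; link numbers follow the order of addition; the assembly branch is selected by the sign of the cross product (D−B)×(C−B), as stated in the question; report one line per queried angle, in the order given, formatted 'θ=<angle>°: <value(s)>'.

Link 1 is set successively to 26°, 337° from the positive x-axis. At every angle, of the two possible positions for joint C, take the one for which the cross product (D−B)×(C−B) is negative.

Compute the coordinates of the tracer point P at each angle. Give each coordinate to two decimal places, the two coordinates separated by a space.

A=(0,0), D=(9.00,0)
θ=26°: B = A + 3.00·(cos26°, sin26°) = (2.6964, 1.3151)
θ=26°: |BD| = 6.4393
θ=26°: circle(B,4.00) ∩ circle(D,3.00): a=3.7632, h=1.3558
θ=26°:   candidates: C₊=(6.6572,1.8738) cross=8.731; C₋=(6.1034,-0.7807) cross=-8.731
θ=26°:   branch - wants cross < 0 → take C=(6.1034,-0.7807) (cross=-8.731)
θ=26°: ex = (C−B)/|BC| = (0.8517,-0.5240); ey = (0.5240,0.8517)
θ=26°: P = B + -3.00·ex + 0.67·ey = (0.4922,3.4576)
θ=337°: B = A + 3.00·(cos337°, sin337°) = (2.7615, -1.1722)
θ=337°: |BD| = 6.3477
θ=337°: circle(B,4.00) ∩ circle(D,3.00): a=3.7252, h=1.4570
θ=337°:   candidates: C₊=(6.1536,0.9476) cross=9.248; C₋=(6.6917,-1.9162) cross=-9.248
θ=337°:   branch - wants cross < 0 → take C=(6.6917,-1.9162) (cross=-9.248)
θ=337°: ex = (C−B)/|BC| = (0.9825,-0.1860); ey = (0.1860,0.9825)
θ=337°: P = B + -3.00·ex + 0.67·ey = (-0.0615,0.0441)

θ=26°: 0.49 3.46
θ=337°: -0.06 0.04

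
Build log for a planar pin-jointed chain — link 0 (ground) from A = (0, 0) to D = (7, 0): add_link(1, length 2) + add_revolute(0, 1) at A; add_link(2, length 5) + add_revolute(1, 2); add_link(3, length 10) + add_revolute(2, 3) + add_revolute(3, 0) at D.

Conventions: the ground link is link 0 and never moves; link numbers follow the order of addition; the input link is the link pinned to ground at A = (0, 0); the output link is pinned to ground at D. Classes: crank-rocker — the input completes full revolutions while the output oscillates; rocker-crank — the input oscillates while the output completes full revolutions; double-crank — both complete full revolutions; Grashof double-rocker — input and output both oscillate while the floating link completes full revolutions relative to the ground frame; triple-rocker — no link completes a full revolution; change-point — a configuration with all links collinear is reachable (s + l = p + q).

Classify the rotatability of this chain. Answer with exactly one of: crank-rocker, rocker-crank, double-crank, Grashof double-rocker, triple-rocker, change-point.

lengths: ground=7, input=2, coupler=5, output=10
sorted: s=2 (shortest), l=10 (longest), p+q=12
s + l = 12 vs p + q = 12
s + l = p + q → change-point (collinear configuration reachable)

change-point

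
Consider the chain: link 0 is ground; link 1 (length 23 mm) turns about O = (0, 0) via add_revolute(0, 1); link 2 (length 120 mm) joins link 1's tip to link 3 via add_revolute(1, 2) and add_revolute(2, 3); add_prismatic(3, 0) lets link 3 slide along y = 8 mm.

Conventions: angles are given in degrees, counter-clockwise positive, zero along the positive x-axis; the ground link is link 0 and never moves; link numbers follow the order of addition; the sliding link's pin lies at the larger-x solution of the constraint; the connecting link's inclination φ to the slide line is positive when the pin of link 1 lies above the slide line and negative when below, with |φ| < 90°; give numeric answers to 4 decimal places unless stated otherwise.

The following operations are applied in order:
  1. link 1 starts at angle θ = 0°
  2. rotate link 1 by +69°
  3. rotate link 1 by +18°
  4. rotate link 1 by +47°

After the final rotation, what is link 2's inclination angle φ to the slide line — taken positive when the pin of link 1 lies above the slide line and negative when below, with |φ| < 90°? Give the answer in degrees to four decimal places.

geometry: r = 23 mm, L = 120 mm, e = 8 mm; θ starts at 0°
rotate link 1 by +69°: θ ← 0° +69° = 69°
rotate link 1 by +18°: θ ← 69° +18° = 87°
rotate link 1 by +47°: θ ← 87° +47° = 134°
h = r sin θ − e = 16.544815 − 8 = 8.544815
sin φ = h / L = 8.544815 / 120 = 0.07120680
φ = arcsin(0.07120680) = 4.083304°

4.0833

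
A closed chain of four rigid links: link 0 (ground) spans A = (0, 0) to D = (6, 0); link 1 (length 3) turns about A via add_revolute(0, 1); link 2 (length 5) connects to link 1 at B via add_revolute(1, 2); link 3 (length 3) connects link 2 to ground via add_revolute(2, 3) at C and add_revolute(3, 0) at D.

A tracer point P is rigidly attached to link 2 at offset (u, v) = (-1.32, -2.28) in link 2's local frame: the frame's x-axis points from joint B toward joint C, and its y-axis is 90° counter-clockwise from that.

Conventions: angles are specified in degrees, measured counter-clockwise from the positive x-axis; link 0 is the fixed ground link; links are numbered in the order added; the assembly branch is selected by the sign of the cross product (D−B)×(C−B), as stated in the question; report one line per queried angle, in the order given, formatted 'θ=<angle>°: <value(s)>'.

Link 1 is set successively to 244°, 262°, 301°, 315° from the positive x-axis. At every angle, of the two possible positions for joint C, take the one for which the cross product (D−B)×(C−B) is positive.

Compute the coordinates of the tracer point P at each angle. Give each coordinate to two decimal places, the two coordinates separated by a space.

A=(0,0), D=(6.00,0)
θ=244°: B = A + 3.00·(cos244°, sin244°) = (-1.3151, -2.6964)
θ=244°: |BD| = 7.7962
θ=244°: circle(B,5.00) ∩ circle(D,3.00): a=4.9243, h=0.8670
θ=244°:   candidates: C₊=(3.0054,-0.1798) cross=6.759; C₋=(3.6051,-1.8068) cross=-6.759
θ=244°:   branch + wants cross > 0 → take C=(3.0054,-0.1798) (cross=6.759)
θ=244°: ex = (C−B)/|BC| = (0.8641,0.5033); ey = (-0.5033,0.8641)
θ=244°: P = B + -1.32·ex + -2.28·ey = (-1.3082,-5.3309)
θ=262°: B = A + 3.00·(cos262°, sin262°) = (-0.4175, -2.9708)
θ=262°: |BD| = 7.0718
θ=262°: circle(B,5.00) ∩ circle(D,3.00): a=4.6672, h=1.7938
θ=262°:   candidates: C₊=(3.0643,0.6177) cross=12.685; C₋=(4.5714,-2.6380) cross=-12.685
θ=262°:   branch + wants cross > 0 → take C=(3.0643,0.6177) (cross=12.685)
θ=262°: ex = (C−B)/|BC| = (0.6964,0.7177); ey = (-0.7177,0.6964)
θ=262°: P = B + -1.32·ex + -2.28·ey = (0.2996,-5.5059)
θ=301°: B = A + 3.00·(cos301°, sin301°) = (1.5451, -2.5715)
θ=301°: |BD| = 5.1438
θ=301°: circle(B,5.00) ∩ circle(D,3.00): a=4.1272, h=2.8225
θ=301°:   candidates: C₊=(3.7085,1.9362) cross=14.518; C₋=(6.5306,-2.9527) cross=-14.518
θ=301°:   branch + wants cross > 0 → take C=(3.7085,1.9362) (cross=14.518)
θ=301°: ex = (C−B)/|BC| = (0.4327,0.9015); ey = (-0.9015,0.4327)
θ=301°: P = B + -1.32·ex + -2.28·ey = (3.0295,-4.7481)
θ=315°: B = A + 3.00·(cos315°, sin315°) = (2.1213, -2.1213)
θ=315°: |BD| = 4.4209
θ=315°: circle(B,5.00) ∩ circle(D,3.00): a=4.0200, h=2.9731
θ=315°:   candidates: C₊=(4.2217,2.4161) cross=13.144; C₋=(7.0749,-2.8008) cross=-13.144
θ=315°:   branch + wants cross > 0 → take C=(4.2217,2.4161) (cross=13.144)
θ=315°: ex = (C−B)/|BC| = (0.4201,0.9075); ey = (-0.9075,0.4201)
θ=315°: P = B + -1.32·ex + -2.28·ey = (3.6359,-4.2770)

θ=244°: -1.31 -5.33
θ=262°: 0.30 -5.51
θ=301°: 3.03 -4.75
θ=315°: 3.64 -4.28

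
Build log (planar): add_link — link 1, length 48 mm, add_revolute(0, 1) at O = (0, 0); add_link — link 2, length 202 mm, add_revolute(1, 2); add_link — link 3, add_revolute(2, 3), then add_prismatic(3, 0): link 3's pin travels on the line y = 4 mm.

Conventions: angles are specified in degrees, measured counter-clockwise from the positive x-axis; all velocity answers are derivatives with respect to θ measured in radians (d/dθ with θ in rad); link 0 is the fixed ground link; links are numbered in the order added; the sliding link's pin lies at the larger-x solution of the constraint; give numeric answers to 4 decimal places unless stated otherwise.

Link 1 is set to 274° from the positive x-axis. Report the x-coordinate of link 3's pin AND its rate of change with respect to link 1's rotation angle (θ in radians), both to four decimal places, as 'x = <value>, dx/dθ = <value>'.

geometry: r = 48 mm, L = 202 mm, e = 4 mm
crank pin P = (r cos θ, r sin θ) = (3.348311, -47.883074)
h = r sin θ − e = -47.883074 − 4 = -51.883074
x = r cos θ + √(L² − h²) = 3.348311 + 195.223325 = 198.571636
dx/dθ = −r sin θ − h·r cos θ/√(L² − h²) (θ in radians; h = -51.883074) = 48.772930

x = 198.5716, dx/dθ = 48.7729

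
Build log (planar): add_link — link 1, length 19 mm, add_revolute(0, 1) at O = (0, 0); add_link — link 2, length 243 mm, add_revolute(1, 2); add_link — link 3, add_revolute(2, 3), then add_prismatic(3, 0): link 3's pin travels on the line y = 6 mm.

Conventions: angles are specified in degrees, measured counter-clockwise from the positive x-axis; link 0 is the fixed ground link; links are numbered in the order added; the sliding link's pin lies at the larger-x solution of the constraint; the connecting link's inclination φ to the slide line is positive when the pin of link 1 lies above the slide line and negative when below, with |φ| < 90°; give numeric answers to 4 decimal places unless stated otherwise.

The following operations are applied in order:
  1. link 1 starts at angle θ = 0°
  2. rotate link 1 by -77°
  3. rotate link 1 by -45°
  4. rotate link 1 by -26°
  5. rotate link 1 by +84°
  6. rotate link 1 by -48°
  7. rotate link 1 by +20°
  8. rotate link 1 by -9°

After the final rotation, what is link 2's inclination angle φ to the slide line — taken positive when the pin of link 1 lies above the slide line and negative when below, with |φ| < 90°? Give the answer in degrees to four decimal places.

geometry: r = 19 mm, L = 243 mm, e = 6 mm; θ starts at 0°
rotate link 1 by -77°: θ ← 0° -77° = -77°
rotate link 1 by -45°: θ ← -77° -45° = -122°
rotate link 1 by -26°: θ ← -122° -26° = -148°
rotate link 1 by +84°: θ ← -148° +84° = -64°
rotate link 1 by -48°: θ ← -64° -48° = -112°
rotate link 1 by +20°: θ ← -112° +20° = -92°
rotate link 1 by -9°: θ ← -92° -9° = -101°
h = r sin θ − e = -18.650916 − 6 = -24.650916
sin φ = h / L = -24.650916 / 243 = -0.10144410
φ = arcsin(-0.10144410) = -5.822334°

-5.8223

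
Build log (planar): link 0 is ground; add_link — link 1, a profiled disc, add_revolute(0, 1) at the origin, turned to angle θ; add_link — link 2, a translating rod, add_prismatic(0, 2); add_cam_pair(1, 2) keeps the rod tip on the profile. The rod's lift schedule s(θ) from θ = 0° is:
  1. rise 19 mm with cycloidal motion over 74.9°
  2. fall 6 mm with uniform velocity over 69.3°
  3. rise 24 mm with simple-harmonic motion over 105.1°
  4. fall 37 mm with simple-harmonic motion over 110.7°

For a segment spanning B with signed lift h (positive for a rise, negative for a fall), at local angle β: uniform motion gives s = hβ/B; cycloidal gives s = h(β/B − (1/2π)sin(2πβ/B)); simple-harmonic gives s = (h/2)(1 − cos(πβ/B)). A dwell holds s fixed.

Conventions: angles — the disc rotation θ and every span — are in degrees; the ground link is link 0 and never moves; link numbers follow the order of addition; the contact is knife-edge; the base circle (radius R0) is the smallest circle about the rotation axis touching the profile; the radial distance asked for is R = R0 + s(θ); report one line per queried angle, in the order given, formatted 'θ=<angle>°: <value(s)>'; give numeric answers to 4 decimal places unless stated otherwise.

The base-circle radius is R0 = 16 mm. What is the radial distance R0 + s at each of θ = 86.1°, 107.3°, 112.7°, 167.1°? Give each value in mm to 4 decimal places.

seg 1 [0°–74.9°] cycloidal, h=19: full span → s += 19 → s = 19.0000
seg 2 [74.9°–144.2°] uniform, h=-6: θ=86.1° here. β=11.2, B=69.3. -6·11.2/69.3 = -0.9697 → s = 18.0303
seg 2 [74.9°–144.2°] uniform, h=-6: θ=107.3° here. β=32.4, B=69.3. -6·32.4/69.3 = -2.8052 → s = 16.1948
seg 2 [74.9°–144.2°] uniform, h=-6: θ=112.7° here. β=37.8, B=69.3. -6·37.8/69.3 = -3.2727 → s = 15.7273
seg 2 [74.9°–144.2°] uniform, h=-6: full span → s += -6 → s = 13.0000
seg 3 [144.2°–249.3°] simple-harmonic, h=24: θ=167.1° here. β=22.9, B=105.1. 24/2·(1 − cos(π·0.2179)) = 2.7033 → s = 15.7033
θ=86.1°: R = R0 + s = 16 + 18.0303 = 34.0303
θ=107.3°: R = R0 + s = 16 + 16.1948 = 32.1948
θ=112.7°: R = R0 + s = 16 + 15.7273 = 31.7273
θ=167.1°: R = R0 + s = 16 + 15.7033 = 31.7033

θ=86.1°: 34.0303
θ=107.3°: 32.1948
θ=112.7°: 31.7273
θ=167.1°: 31.7033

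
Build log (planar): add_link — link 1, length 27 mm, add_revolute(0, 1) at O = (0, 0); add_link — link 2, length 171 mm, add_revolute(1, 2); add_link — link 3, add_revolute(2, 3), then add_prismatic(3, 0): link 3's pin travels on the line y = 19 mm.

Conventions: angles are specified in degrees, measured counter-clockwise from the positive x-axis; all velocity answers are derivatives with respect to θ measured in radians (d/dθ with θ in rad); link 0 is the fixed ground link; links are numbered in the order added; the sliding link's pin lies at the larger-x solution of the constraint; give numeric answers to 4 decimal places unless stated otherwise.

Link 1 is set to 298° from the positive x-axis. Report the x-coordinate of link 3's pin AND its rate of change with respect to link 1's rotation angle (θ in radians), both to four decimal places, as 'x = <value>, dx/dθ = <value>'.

geometry: r = 27 mm, L = 171 mm, e = 19 mm
crank pin P = (r cos θ, r sin θ) = (12.675732, -23.839585)
h = r sin θ − e = -23.839585 − 19 = -42.839585
x = r cos θ + √(L² − h²) = 12.675732 + 165.546881 = 178.222614
dx/dθ = −r sin θ − h·r cos θ/√(L² − h²) (θ in radians; h = -42.839585) = 27.119762

x = 178.2226, dx/dθ = 27.1198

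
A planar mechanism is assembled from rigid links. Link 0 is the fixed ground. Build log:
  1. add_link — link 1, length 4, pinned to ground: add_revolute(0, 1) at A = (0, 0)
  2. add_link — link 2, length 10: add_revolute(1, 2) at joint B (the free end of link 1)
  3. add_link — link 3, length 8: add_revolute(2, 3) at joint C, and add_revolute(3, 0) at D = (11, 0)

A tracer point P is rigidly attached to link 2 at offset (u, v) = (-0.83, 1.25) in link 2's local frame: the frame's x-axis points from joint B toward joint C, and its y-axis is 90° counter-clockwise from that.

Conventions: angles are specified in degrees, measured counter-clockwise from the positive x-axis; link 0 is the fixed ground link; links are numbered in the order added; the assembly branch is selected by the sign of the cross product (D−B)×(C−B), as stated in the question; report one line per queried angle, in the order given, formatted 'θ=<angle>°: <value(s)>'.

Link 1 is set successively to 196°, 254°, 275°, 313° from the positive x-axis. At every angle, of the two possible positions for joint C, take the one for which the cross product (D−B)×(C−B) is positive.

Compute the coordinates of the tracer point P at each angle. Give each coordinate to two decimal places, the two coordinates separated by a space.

A=(0,0), D=(11.00,0)
θ=196°: B = A + 4.00·(cos196°, sin196°) = (-3.8450, -1.1025)
θ=196°: |BD| = 14.8859
θ=196°: circle(B,10.00) ∩ circle(D,8.00): a=8.6522, h=5.0140
θ=196°:   candidates: C₊=(4.4120,4.5385) cross=74.638; C₋=(5.1547,-5.4619) cross=-74.638
θ=196°:   branch + wants cross > 0 → take C=(4.4120,4.5385) (cross=74.638)
θ=196°: ex = (C−B)/|BC| = (0.8257,0.5641); ey = (-0.5641,0.8257)
θ=196°: P = B + -0.83·ex + 1.25·ey = (-5.2355,-0.5386)
θ=254°: B = A + 4.00·(cos254°, sin254°) = (-1.1025, -3.8450)
θ=254°: |BD| = 12.6987
θ=254°: circle(B,10.00) ∩ circle(D,8.00): a=7.7668, h=6.2989
θ=254°:   candidates: C₊=(4.3924,4.5099) cross=79.988; C₋=(8.2069,-7.4966) cross=-79.988
θ=254°:   branch + wants cross > 0 → take C=(4.3924,4.5099) (cross=79.988)
θ=254°: ex = (C−B)/|BC| = (0.5495,0.8355); ey = (-0.8355,0.5495)
θ=254°: P = B + -0.83·ex + 1.25·ey = (-2.6030,-3.8516)
θ=275°: B = A + 4.00·(cos275°, sin275°) = (0.3486, -3.9848)
θ=275°: |BD| = 11.3723
θ=275°: circle(B,10.00) ∩ circle(D,8.00): a=7.2690, h=6.8675
θ=275°:   candidates: C₊=(4.7504,4.9943) cross=78.099; C₋=(9.5631,-7.8699) cross=-78.099
θ=275°:   branch + wants cross > 0 → take C=(4.7504,4.9943) (cross=78.099)
θ=275°: ex = (C−B)/|BC| = (0.4402,0.8979); ey = (-0.8979,0.4402)
θ=275°: P = B + -0.83·ex + 1.25·ey = (-1.1391,-4.1798)
θ=313°: B = A + 4.00·(cos313°, sin313°) = (2.7280, -2.9254)
θ=313°: |BD| = 8.7741
θ=313°: circle(B,10.00) ∩ circle(D,8.00): a=6.4385, h=7.6515
θ=313°:   candidates: C₊=(6.2470,6.4350) cross=67.135; C₋=(11.3492,-7.9924) cross=-67.135
θ=313°:   branch + wants cross > 0 → take C=(6.2470,6.4350) (cross=67.135)
θ=313°: ex = (C−B)/|BC| = (0.3519,0.9360); ey = (-0.9360,0.3519)
θ=313°: P = B + -0.83·ex + 1.25·ey = (1.2659,-3.2625)

θ=196°: -5.24 -0.54
θ=254°: -2.60 -3.85
θ=275°: -1.14 -4.18
θ=313°: 1.27 -3.26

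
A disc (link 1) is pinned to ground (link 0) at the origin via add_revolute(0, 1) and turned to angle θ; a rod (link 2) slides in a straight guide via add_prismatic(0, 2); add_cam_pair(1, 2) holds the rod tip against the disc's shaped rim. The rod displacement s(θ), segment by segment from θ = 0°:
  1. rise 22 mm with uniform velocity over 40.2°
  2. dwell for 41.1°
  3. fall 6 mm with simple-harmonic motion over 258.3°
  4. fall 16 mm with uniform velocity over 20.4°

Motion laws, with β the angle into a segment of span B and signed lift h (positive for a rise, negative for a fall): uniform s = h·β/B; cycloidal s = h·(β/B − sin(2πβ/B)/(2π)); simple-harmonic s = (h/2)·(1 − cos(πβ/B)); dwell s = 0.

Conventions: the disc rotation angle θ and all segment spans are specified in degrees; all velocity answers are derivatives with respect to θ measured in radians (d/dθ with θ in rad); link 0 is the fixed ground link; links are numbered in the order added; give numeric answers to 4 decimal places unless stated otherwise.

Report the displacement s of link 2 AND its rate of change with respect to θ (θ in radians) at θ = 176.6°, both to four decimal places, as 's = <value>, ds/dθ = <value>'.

segment 1 (0° to 40.2°, uniform, h = 22) is passed completely: s = 0.0000 + (22) = 22.0000
segment 2 (40.2° to 81.3°, dwell): s unchanged at 22.0000
θ = 176.6° falls in segment 3 (81.3° to 339.6°, simple-harmonic, h = -6): β = 176.6 − 81.3 = 95.3°, B = 258.3°; Δs = -6/2·(1 − cos(π·0.3690)) = -1.7995; s = 22.0000 − 1.7995 = 20.2005
velocity in seg [81.3°–339.6°] (simple-harmonic), θ in radians: β = 95.3° = 1.6633 rad, B = 258.3° = 4.5082 rad; ds/dθ = (πh/(2B)) sin(πβ/B) = (π·(-6)/(2·4.5082)) sin(π·0.3690) = -1.915904 mm/rad

s = 20.2005, ds/dθ = -1.9159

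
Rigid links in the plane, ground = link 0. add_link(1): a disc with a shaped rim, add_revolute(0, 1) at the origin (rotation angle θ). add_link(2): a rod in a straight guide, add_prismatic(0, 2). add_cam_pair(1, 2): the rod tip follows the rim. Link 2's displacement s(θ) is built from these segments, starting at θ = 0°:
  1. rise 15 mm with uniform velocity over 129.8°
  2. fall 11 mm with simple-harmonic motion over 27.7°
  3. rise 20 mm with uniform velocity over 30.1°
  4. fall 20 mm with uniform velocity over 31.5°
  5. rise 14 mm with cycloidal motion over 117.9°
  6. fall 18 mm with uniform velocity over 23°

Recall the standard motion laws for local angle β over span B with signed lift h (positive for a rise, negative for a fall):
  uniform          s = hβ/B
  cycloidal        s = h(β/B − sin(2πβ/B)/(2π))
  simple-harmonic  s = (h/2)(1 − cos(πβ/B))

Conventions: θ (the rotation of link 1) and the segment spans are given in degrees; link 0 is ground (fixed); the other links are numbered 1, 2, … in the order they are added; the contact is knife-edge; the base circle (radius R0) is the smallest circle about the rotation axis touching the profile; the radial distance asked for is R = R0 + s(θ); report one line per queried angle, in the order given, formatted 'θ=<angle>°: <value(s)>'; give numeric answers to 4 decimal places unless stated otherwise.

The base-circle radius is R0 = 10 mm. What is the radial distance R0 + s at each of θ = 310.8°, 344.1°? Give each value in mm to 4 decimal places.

segment 1 (0° to 129.8°, uniform, h = 15) is passed completely: s = 0.0000 + (15) = 15.0000
segment 2 (129.8° to 157.5°, simple-harmonic, h = -11) is passed completely: s = 15.0000 + (-11) = 4.0000
segment 3 (157.5° to 187.6°, uniform, h = 20) is passed completely: s = 4.0000 + (20) = 24.0000
segment 4 (187.6° to 219.1°, uniform, h = -20) is passed completely: s = 24.0000 + (-20) = 4.0000
θ = 310.8° falls in segment 5 (219.1° to 337°, cycloidal, h = 14): β = 310.8 − 219.1 = 91.7°, B = 117.9°; Δs = 14·(0.7778 − sin(2π·0.7778)/(2π)) = 13.0832; s = 4.0000 + 13.0832 = 17.0832
segment 5 (219.1° to 337°, cycloidal, h = 14) is passed completely: s = 4.0000 + (14) = 18.0000
θ = 344.1° falls in segment 6 (337° to 360°, uniform, h = -18): β = 344.1 − 337 = 7.1°, B = 23°; Δs = -18·7.1/23 = -5.5565; s = 18.0000 − 5.5565 = 12.4435
θ=310.8°: R = R0 + s = 10 + 17.0832 = 27.0832
θ=344.1°: R = R0 + s = 10 + 12.4435 = 22.4435

θ=310.8°: 27.0832
θ=344.1°: 22.4435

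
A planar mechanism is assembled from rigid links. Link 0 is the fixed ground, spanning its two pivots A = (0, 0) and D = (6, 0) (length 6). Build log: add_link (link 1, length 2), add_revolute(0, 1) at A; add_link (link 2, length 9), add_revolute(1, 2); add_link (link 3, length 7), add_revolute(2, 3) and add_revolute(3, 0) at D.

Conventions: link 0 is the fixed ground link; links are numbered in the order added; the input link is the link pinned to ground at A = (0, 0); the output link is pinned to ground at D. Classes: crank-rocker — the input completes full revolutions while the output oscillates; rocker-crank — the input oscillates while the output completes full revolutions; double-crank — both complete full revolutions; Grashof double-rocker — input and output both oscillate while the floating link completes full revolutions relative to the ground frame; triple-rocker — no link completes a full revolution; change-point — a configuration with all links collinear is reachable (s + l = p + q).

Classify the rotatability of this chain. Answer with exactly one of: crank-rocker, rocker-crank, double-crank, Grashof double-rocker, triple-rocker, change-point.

lengths: ground=6, input=2, coupler=9, output=7
sorted: s=2 (shortest), l=9 (longest), p+q=13
s + l = 11 vs p + q = 13
s + l < p + q (Grashof) with shortest = input link → crank-rocker

crank-rocker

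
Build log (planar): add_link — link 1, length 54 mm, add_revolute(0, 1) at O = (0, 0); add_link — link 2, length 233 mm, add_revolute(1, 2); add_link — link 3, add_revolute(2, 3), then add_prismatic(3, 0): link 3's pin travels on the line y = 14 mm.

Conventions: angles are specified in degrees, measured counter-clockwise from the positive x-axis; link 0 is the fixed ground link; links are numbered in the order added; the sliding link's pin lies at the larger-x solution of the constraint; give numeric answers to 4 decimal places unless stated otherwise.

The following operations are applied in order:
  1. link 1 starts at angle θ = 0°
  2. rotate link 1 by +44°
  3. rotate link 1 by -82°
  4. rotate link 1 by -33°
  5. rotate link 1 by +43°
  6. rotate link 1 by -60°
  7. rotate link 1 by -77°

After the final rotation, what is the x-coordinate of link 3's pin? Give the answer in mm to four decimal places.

geometry: r = 54 mm, L = 233 mm, e = 14 mm; θ starts at 0°
rotate link 1 by +44°: θ ← 0° +44° = 44°
rotate link 1 by -82°: θ ← 44° -82° = -38°
rotate link 1 by -33°: θ ← -38° -33° = -71°
rotate link 1 by +43°: θ ← -71° +43° = -28°
rotate link 1 by -60°: θ ← -28° -60° = -88°
rotate link 1 by -77°: θ ← -88° -77° = -165°
crank pin P = (r cos θ, r sin θ) = (-52.159995, -13.976228)
h = r sin θ − e = -13.976228 − 14 = -27.976228
x = r cos θ + √(L² − h²) = -52.159995 + 231.314355 = 179.154360

179.1544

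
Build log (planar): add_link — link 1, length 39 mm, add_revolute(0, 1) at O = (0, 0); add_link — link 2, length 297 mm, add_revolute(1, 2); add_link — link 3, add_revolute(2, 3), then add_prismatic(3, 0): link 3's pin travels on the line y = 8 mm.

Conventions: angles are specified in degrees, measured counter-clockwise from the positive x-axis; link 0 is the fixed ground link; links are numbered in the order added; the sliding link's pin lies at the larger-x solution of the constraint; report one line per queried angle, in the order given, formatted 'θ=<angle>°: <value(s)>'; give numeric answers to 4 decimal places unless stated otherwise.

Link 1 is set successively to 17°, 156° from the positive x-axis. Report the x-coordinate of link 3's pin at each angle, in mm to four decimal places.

geometry: r = 39 mm, L = 297 mm, e = 8 mm
θ=17°: crank pin P = (r cos θ, r sin θ) = (37.295885, 11.402496)
θ=17°: h = r sin θ − e = 11.402496 − 8 = 3.402496
θ=17°: x = r cos θ + √(L² − h²) = 37.295885 + 296.980509 = 334.276395
θ=156°: crank pin P = (r cos θ, r sin θ) = (-35.628273, 15.862729)
θ=156°: h = r sin θ − e = 15.862729 − 8 = 7.862729
θ=156°: x = r cos θ + √(L² − h²) = -35.628273 + 296.895903 = 261.267631

θ=17°: 334.2764
θ=156°: 261.2676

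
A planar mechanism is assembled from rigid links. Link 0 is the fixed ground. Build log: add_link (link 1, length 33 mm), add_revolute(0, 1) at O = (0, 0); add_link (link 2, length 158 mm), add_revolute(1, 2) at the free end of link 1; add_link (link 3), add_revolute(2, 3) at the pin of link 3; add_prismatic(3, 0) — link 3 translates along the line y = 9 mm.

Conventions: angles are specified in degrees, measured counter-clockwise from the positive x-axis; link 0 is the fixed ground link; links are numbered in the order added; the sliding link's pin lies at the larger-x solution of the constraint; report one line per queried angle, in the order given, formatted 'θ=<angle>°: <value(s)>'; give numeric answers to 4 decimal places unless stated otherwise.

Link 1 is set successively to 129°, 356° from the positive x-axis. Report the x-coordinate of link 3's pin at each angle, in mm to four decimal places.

geometry: r = 33 mm, L = 158 mm, e = 9 mm
θ=129°: crank pin P = (r cos θ, r sin θ) = (-20.767573, 25.645817)
θ=129°: h = r sin θ − e = 25.645817 − 9 = 16.645817
θ=129°: x = r cos θ + √(L² − h²) = -20.767573 + 157.120708 = 136.353135
θ=356°: crank pin P = (r cos θ, r sin θ) = (32.919614, -2.301964)
θ=356°: h = r sin θ − e = -2.301964 − 9 = -11.301964
θ=356°: x = r cos θ + √(L² − h²) = 32.919614 + 157.595259 = 190.514873

θ=129°: 136.3531
θ=356°: 190.5149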